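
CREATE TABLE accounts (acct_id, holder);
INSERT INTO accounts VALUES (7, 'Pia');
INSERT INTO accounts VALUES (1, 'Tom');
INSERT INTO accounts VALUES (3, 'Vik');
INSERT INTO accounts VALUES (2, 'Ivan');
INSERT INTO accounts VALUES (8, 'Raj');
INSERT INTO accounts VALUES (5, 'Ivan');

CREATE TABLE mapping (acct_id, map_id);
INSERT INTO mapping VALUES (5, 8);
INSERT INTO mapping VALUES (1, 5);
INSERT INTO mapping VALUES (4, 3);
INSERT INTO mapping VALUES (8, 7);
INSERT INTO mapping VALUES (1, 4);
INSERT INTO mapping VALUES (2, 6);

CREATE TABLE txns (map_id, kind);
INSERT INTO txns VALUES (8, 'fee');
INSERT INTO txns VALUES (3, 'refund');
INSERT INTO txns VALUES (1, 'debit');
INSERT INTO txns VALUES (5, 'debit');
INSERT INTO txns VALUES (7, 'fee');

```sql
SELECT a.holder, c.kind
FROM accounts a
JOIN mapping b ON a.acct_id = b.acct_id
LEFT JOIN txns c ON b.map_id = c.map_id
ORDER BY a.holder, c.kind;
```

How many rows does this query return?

5

Joins associate left-to-right: accounts INNER JOIN mapping on acct_id gives 5 intermediate row(s).
Then LEFT JOIN `txns c` on map_id: each of those 5 rows is kept; rows whose b.map_id has no match in c get NULL for c's columns.
Result: 5 row(s).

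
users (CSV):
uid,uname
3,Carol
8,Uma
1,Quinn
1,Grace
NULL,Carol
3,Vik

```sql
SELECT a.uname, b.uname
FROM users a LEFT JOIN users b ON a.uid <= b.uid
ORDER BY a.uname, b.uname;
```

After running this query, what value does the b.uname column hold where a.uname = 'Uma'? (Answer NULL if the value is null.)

Uma

LEFT JOIN keeps every row from `users a`; unmatched rows get NULL for `users b`'s columns.
Matching on a.uid <= b.uid. A NULL in a compared column never satisfies the condition.
Matched pairs: 17; unmatched a rows kept: 1.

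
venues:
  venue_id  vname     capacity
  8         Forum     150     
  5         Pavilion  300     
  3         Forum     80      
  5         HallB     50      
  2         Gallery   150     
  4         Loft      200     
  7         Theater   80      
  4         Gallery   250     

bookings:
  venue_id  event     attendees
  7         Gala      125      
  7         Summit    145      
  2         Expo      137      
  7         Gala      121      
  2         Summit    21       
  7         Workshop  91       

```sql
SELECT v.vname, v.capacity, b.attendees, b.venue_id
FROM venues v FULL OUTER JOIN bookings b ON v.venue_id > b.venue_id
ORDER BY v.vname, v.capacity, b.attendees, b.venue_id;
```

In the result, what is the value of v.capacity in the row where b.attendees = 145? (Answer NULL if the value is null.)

150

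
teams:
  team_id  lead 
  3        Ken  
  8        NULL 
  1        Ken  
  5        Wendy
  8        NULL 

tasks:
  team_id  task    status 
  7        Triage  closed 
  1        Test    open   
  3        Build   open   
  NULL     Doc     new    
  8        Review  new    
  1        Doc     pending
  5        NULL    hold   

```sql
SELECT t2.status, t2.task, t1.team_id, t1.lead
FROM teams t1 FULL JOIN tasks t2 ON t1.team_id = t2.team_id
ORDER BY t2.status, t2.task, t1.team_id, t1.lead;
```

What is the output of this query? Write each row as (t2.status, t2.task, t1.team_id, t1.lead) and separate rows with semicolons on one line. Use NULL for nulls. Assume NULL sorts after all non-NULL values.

(closed, Triage, NULL, NULL); (hold, NULL, 5, Wendy); (new, Doc, NULL, NULL); (new, Review, 8, NULL); (new, Review, 8, NULL); (open, Build, 3, Ken); (open, Test, 1, Ken); (pending, Doc, 1, Ken)

FULL OUTER JOIN keeps every row from both sides; unmatched rows get NULL for the other side's columns.
Matching on t1.team_id = t2.team_id. A NULL in a compared column never satisfies the condition.
- t1[0] team_id=3 → 1 match(es) in t2 → 1 row(s).
- t1[1] team_id=8 → 1 match(es) in t2 → 1 row(s).
- t1[2] team_id=1 → 2 match(es) in t2 → 2 row(s).
- t1[3] team_id=5 → 1 match(es) in t2 → 1 row(s).
- t1[4] team_id=8 → 1 match(es) in t2 → 1 row(s).
- 2 row(s) from t2 found no t1 partner → padded with NULL.
After projecting and ordering:
t2.status | t2.task | t1.team_id | t1.lead
closed | Triage | NULL | NULL
hold | NULL | 5 | Wendy
new | Doc | NULL | NULL
new | Review | 8 | NULL
new | Review | 8 | NULL
open | Build | 3 | Ken
open | Test | 1 | Ken
pending | Doc | 1 | Ken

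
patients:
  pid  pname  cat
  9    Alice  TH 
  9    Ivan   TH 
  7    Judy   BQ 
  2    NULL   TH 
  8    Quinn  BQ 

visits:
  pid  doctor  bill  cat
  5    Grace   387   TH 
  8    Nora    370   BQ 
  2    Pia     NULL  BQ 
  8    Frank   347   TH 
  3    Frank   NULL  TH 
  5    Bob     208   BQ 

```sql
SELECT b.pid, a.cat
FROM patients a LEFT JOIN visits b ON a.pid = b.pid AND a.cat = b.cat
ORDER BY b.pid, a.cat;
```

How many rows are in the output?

LEFT JOIN keeps every row from `patients`; unmatched rows get NULL for `visits`'s columns.
Matching on a.pid = b.pid AND a.cat = b.cat.
- a row (pid=9, cat=TH): no match → kept, b columns NULL.
- a row (pid=9, cat=TH): no match → kept, b columns NULL.
- a row (pid=7, cat=BQ): no match → kept, b columns NULL.
- a row (pid=2, cat=TH): no match → kept, b columns NULL.
- a row (pid=8, cat=BQ): matches 1 b row(s) → 1 output row(s).
Total: 1 matched + 4 padded = 5 rows.

5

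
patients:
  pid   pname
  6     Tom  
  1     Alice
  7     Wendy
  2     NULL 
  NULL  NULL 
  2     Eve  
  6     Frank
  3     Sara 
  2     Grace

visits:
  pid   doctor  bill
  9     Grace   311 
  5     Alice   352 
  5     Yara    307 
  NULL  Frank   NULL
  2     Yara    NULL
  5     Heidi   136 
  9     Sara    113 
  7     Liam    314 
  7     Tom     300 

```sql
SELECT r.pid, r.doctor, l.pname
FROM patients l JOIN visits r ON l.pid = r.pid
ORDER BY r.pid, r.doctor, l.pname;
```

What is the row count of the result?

INNER JOIN keeps only pairs where the ON condition holds.
Matching on l.pid = r.pid. A NULL in a compared column never satisfies the condition.
- l row (pid=6): no match → dropped.
- l row (pid=1): no match → dropped.
- l row (pid=7): matches 2 r row(s) → 2 output row(s).
- l row (pid=2): matches 1 r row(s) → 1 output row(s).
- l row (pid=NULL): no match → dropped.
- l row (pid=2): matches 1 r row(s) → 1 output row(s).
- l row (pid=6): no match → dropped.
- l row (pid=3): no match → dropped.
- l row (pid=2): matches 1 r row(s) → 1 output row(s).
Total: 5 rows.

5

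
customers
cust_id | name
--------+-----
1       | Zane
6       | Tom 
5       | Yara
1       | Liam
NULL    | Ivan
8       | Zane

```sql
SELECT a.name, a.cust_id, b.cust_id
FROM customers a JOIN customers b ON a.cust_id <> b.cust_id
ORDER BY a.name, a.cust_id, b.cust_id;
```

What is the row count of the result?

INNER JOIN keeps only pairs where the ON condition holds.
Matching on a.cust_id <> b.cust_id. A NULL in a compared column never satisfies the condition.
Matched pairs: 18.
Total: 18 rows.

18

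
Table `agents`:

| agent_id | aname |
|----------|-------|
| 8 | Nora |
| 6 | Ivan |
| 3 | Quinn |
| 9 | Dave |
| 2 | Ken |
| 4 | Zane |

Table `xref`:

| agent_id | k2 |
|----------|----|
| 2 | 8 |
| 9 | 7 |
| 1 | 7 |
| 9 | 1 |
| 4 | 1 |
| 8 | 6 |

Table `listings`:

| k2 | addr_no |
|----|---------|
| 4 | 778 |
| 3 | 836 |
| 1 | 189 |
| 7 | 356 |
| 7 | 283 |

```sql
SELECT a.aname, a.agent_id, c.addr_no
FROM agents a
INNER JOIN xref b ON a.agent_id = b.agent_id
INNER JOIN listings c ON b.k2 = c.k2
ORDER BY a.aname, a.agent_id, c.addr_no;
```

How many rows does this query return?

4

Joins associate left-to-right: agents INNER JOIN xref on agent_id gives 5 intermediate row(s).
Then INNER JOIN `listings c` on k2: keep only rows whose b.k2 appears in c.
Result: 4 row(s).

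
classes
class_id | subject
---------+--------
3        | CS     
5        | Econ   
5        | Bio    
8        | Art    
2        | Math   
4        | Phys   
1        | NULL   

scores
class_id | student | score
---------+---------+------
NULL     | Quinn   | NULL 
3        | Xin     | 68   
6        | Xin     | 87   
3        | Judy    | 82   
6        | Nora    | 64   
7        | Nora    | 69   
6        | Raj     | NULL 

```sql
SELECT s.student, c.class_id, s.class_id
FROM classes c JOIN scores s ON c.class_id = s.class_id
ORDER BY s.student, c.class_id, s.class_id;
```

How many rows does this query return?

2

INNER JOIN keeps only pairs where the ON condition holds.
Matching on c.class_id = s.class_id. A NULL in a compared column never satisfies the condition.
- c (class_id=3) pairs with 2 row(s) of s.
- c (class_id=5) has no partner → excluded.
- c (class_id=5) has no partner → excluded.
- c (class_id=8) has no partner → excluded.
- c (class_id=2) has no partner → excluded.
- c (class_id=4) has no partner → excluded.
- c (class_id=1) has no partner → excluded.
Total: 2 rows.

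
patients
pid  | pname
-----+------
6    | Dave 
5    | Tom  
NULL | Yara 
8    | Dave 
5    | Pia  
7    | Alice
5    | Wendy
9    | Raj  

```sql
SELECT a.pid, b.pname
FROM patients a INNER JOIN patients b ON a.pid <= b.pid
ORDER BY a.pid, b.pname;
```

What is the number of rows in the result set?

31

INNER JOIN keeps only pairs where the ON condition holds.
Matching on a.pid <= b.pid. A NULL in a compared column never satisfies the condition.
- a (pid=6) pairs with 4 row(s) of b.
- a (pid=5) pairs with 7 row(s) of b.
- a (pid=NULL) has no partner → excluded.
- a (pid=8) pairs with 2 row(s) of b.
- a (pid=5) pairs with 7 row(s) of b.
- a (pid=7) pairs with 3 row(s) of b.
- a (pid=5) pairs with 7 row(s) of b.
- a (pid=9) pairs with 1 row(s) of b.
Total: 31 rows.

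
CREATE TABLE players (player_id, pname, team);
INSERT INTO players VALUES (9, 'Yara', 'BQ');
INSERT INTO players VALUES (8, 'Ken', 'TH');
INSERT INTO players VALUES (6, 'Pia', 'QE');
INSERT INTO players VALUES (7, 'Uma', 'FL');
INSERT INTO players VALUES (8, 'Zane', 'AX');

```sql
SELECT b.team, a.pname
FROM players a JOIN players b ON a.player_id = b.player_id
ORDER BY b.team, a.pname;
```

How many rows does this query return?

7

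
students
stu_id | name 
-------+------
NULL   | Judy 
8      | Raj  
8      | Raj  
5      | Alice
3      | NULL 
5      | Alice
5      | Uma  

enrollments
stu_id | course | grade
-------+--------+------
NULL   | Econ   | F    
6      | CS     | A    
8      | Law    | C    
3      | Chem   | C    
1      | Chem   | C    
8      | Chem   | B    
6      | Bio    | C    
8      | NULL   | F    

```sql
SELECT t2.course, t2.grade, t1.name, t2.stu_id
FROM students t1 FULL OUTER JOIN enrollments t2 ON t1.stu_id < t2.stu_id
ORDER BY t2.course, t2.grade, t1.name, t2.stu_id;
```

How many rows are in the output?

26

FULL OUTER JOIN keeps every row from both sides; unmatched rows get NULL for the other side's columns.
Matching on t1.stu_id < t2.stu_id. A NULL in a compared column never satisfies the condition.
- t1 row (stu_id=NULL): no match → kept, t2 columns NULL.
- t1 row (stu_id=8): no match → kept, t2 columns NULL.
- t1 row (stu_id=8): no match → kept, t2 columns NULL.
- t1 row (stu_id=5): matches 5 t2 row(s) → 5 output row(s).
- t1 row (stu_id=3): matches 5 t2 row(s) → 5 output row(s).
- t1 row (stu_id=5): matches 5 t2 row(s) → 5 output row(s).
- t1 row (stu_id=5): matches 5 t2 row(s) → 5 output row(s).
- 3 row(s) from t2 found no t1 partner → padded with NULL.
Total: 20 matched + 6 padded = 26 rows.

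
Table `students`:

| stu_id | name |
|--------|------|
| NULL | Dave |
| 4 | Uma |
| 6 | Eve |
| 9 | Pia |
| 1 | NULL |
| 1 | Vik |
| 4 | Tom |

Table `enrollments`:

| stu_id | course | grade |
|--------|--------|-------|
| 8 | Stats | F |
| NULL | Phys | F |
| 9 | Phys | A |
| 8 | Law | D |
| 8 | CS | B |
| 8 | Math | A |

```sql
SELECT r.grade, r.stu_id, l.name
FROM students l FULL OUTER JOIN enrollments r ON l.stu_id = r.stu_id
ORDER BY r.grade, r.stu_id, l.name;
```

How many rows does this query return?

FULL OUTER JOIN keeps every row from both sides; unmatched rows get NULL for the other side's columns.
Matching on l.stu_id = r.stu_id. A NULL in a compared column never satisfies the condition.
- l[0] stu_id=NULL → no match; kept with NULLs on the r side.
- l[1] stu_id=4 → no match; kept with NULLs on the r side.
- l[2] stu_id=6 → no match; kept with NULLs on the r side.
- l[3] stu_id=9 → 1 match(es) in r → 1 row(s).
- l[4] stu_id=1 → no match; kept with NULLs on the r side.
- l[5] stu_id=1 → no match; kept with NULLs on the r side.
- l[6] stu_id=4 → no match; kept with NULLs on the r side.
- 5 row(s) from r found no l partner → padded with NULL.
Total: 1 matched + 11 padded = 12 rows.

12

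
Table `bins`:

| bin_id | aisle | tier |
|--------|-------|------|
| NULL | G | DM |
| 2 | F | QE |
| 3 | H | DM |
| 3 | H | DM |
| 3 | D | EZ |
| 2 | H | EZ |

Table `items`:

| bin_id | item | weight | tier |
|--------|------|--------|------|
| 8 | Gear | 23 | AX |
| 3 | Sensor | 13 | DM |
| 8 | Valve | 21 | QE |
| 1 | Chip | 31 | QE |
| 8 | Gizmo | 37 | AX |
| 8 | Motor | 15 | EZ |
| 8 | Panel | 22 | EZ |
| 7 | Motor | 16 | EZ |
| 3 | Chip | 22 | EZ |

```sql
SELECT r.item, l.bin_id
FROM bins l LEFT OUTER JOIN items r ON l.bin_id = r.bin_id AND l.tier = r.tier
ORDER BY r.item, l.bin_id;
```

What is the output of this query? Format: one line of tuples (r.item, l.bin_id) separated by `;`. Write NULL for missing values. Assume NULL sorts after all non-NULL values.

LEFT JOIN keeps every row from `bins`; unmatched rows get NULL for `items`'s columns.
Matching on l.bin_id = r.bin_id AND l.tier = r.tier. A NULL in a compared column never satisfies the condition.
- bin_id=NULL, tier=DM: no r row matches, row kept with r columns NULL.
- bin_id=2, tier=QE: no r row matches, row kept with r columns NULL.
- bin_id=3, tier=DM: 1 matching r row(s), so 1 row(s) emitted.
- bin_id=3, tier=DM: 1 matching r row(s), so 1 row(s) emitted.
- bin_id=3, tier=EZ: 1 matching r row(s), so 1 row(s) emitted.
- bin_id=2, tier=EZ: no r row matches, row kept with r columns NULL.
After projecting and ordering:
r.item | l.bin_id
Chip | 3
Sensor | 3
Sensor | 3
NULL | 2
NULL | 2
NULL | NULL

(Chip, 3); (Sensor, 3); (Sensor, 3); (NULL, 2); (NULL, 2); (NULL, NULL)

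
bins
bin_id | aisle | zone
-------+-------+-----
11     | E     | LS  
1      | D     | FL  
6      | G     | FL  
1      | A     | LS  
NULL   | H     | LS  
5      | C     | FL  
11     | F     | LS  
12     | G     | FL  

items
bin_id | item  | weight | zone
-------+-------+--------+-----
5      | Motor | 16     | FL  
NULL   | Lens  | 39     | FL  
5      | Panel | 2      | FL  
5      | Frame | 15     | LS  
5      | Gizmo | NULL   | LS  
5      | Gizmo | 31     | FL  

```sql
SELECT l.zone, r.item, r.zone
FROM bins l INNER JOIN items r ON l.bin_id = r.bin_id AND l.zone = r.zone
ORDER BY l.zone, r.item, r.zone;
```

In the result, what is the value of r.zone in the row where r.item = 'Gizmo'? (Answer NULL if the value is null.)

FL

INNER JOIN keeps only pairs where the ON condition holds.
Matching on l.bin_id = r.bin_id AND l.zone = r.zone. A NULL in a compared column never satisfies the condition.
- l[0] bin_id=11, zone=LS → no match; dropped.
- l[1] bin_id=1, zone=FL → no match; dropped.
- l[2] bin_id=6, zone=FL → no match; dropped.
- l[3] bin_id=1, zone=LS → no match; dropped.
- l[4] bin_id=NULL, zone=LS → no match; dropped.
- l[5] bin_id=5, zone=FL → 3 match(es) in r → 3 row(s).
- l[6] bin_id=11, zone=LS → no match; dropped.
- l[7] bin_id=12, zone=FL → no match; dropped.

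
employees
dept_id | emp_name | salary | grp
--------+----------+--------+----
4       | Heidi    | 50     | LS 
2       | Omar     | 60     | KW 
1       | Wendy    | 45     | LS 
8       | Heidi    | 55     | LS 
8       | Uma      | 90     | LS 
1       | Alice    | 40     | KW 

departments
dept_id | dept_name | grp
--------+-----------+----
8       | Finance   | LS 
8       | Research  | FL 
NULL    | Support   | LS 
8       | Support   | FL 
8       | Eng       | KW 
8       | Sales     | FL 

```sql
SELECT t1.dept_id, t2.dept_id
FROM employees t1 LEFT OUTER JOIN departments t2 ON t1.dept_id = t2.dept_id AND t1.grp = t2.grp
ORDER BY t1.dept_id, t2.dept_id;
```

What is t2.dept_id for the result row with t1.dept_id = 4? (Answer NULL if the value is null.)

NULL

LEFT JOIN keeps every row from `employees`; unmatched rows get NULL for `departments`'s columns.
Matching on t1.dept_id = t2.dept_id AND t1.grp = t2.grp. A NULL in a compared column never satisfies the condition.
- t1[0] dept_id=4, grp=LS → no match; kept with NULLs on the t2 side.
- t1[1] dept_id=2, grp=KW → no match; kept with NULLs on the t2 side.
- t1[2] dept_id=1, grp=LS → no match; kept with NULLs on the t2 side.
- t1[3] dept_id=8, grp=LS → 1 match(es) in t2 → 1 row(s).
- t1[4] dept_id=8, grp=LS → 1 match(es) in t2 → 1 row(s).
- t1[5] dept_id=1, grp=KW → no match; kept with NULLs on the t2 side.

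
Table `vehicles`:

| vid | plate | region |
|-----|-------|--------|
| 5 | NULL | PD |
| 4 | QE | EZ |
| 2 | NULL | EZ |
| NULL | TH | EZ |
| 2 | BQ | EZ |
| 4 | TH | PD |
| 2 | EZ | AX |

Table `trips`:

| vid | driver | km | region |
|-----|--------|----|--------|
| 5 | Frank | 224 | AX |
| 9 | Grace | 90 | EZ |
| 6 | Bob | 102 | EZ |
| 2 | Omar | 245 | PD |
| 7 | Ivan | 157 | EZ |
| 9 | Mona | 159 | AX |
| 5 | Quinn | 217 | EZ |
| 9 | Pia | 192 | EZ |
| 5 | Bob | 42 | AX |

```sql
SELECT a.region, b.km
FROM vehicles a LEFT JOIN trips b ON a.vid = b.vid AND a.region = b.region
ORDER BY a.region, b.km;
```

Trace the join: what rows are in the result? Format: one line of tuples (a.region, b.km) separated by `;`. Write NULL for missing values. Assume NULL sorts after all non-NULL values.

(AX, NULL); (EZ, NULL); (EZ, NULL); (EZ, NULL); (EZ, NULL); (PD, NULL); (PD, NULL)

LEFT JOIN keeps every row from `vehicles`; unmatched rows get NULL for `trips`'s columns.
Matching on a.vid = b.vid AND a.region = b.region. A NULL in a compared column never satisfies the condition.
- a (vid=5, region=PD) has no partner → padded with NULL.
- a (vid=4, region=EZ) has no partner → padded with NULL.
- a (vid=2, region=EZ) has no partner → padded with NULL.
- a (vid=NULL, region=EZ) has no partner → padded with NULL.
- a (vid=2, region=EZ) has no partner → padded with NULL.
- a (vid=4, region=PD) has no partner → padded with NULL.
- a (vid=2, region=AX) has no partner → padded with NULL.
After projecting and ordering:
a.region | b.km
AX | NULL
EZ | NULL
EZ | NULL
EZ | NULL
EZ | NULL
PD | NULL
PD | NULL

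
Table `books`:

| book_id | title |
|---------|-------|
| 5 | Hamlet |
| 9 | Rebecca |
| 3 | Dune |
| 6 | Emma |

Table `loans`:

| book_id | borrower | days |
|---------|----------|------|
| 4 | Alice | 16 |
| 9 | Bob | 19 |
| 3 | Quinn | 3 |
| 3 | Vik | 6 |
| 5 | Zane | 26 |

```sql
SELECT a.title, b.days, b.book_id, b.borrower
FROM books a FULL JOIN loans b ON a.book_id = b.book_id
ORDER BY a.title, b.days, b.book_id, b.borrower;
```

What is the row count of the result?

FULL OUTER JOIN keeps every row from both sides; unmatched rows get NULL for the other side's columns.
Matching on a.book_id = b.book_id.
- book_id=5: 1 matching b row(s), so 1 row(s) emitted.
- book_id=9: 1 matching b row(s), so 1 row(s) emitted.
- book_id=3: 2 matching b row(s), so 2 row(s) emitted.
- book_id=6: no b row matches, row kept with b columns NULL.
- plus 1 unmatched b row(s), each kept with NULL a columns.
Total: 4 matched + 2 padded = 6 rows.

6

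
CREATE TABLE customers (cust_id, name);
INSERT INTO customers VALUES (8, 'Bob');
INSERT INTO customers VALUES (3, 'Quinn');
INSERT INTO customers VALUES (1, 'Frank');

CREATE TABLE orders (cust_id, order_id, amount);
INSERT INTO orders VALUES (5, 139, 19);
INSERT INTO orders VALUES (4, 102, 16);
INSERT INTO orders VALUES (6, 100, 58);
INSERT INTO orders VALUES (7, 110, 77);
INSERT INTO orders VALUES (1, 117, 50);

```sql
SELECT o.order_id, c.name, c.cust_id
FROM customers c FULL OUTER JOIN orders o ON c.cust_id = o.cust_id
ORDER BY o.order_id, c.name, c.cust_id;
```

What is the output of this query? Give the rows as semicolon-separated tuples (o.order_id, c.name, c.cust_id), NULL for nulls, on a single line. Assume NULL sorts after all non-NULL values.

(100, NULL, NULL); (102, NULL, NULL); (110, NULL, NULL); (117, Frank, 1); (139, NULL, NULL); (NULL, Bob, 8); (NULL, Quinn, 3)

FULL OUTER JOIN keeps every row from both sides; unmatched rows get NULL for the other side's columns.
Matching on c.cust_id = o.cust_id.
- c[0] cust_id=8 → no match; kept with NULLs on the o side.
- c[1] cust_id=3 → no match; kept with NULLs on the o side.
- c[2] cust_id=1 → 1 match(es) in o → 1 row(s).
- plus 4 unmatched o row(s), each kept with NULL c columns.
After projecting and ordering:
o.order_id | c.name | c.cust_id
100 | NULL | NULL
102 | NULL | NULL
110 | NULL | NULL
117 | Frank | 1
139 | NULL | NULL
NULL | Bob | 8
NULL | Quinn | 3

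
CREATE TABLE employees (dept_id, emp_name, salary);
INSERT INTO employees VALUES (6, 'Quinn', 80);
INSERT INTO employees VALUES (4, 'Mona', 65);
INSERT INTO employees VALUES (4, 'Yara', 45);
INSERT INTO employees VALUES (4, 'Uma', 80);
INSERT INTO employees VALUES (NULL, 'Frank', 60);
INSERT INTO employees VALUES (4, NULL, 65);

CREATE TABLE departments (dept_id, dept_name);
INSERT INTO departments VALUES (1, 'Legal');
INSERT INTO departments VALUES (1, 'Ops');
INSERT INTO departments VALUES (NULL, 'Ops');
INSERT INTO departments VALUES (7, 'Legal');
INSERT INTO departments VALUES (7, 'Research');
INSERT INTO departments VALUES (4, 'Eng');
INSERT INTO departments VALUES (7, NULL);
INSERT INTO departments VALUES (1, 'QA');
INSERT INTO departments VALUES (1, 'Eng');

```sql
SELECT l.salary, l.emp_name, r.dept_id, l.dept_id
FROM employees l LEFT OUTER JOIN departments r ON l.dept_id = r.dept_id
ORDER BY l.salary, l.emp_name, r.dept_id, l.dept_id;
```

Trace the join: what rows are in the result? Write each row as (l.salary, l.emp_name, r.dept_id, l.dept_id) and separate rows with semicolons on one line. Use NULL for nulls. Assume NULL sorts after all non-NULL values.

LEFT JOIN keeps every row from `employees`; unmatched rows get NULL for `departments`'s columns.
Matching on l.dept_id = r.dept_id. A NULL in a compared column never satisfies the condition.
- l (dept_id=6) has no partner → padded with NULL.
- l (dept_id=4) pairs with 1 row(s) of r.
- l (dept_id=4) pairs with 1 row(s) of r.
- l (dept_id=4) pairs with 1 row(s) of r.
- l (dept_id=NULL) has no partner → padded with NULL.
- l (dept_id=4) pairs with 1 row(s) of r.
After projecting and ordering:
l.salary | l.emp_name | r.dept_id | l.dept_id
45 | Yara | 4 | 4
60 | Frank | NULL | NULL
65 | Mona | 4 | 4
65 | NULL | 4 | 4
80 | Quinn | NULL | 6
80 | Uma | 4 | 4

(45, Yara, 4, 4); (60, Frank, NULL, NULL); (65, Mona, 4, 4); (65, NULL, 4, 4); (80, Quinn, NULL, 6); (80, Uma, 4, 4)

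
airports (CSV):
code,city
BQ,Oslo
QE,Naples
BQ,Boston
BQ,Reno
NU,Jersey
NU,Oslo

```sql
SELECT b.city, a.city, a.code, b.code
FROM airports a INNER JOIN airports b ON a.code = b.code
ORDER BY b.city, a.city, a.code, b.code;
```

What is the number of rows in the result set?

14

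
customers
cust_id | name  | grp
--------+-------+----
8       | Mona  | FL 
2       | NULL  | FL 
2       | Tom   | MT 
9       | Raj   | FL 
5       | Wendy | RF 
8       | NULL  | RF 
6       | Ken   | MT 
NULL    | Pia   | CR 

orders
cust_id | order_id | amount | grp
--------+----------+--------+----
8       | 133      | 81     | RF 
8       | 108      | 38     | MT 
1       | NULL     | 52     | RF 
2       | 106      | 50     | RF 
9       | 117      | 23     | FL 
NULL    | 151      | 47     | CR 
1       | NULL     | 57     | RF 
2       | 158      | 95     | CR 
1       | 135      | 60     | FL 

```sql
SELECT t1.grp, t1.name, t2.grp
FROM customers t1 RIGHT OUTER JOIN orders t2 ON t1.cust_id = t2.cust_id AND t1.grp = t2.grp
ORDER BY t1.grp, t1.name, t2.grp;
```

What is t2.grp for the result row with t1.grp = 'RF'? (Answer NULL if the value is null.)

RF

RIGHT JOIN keeps every row from `orders`; unmatched rows get NULL for `customers`'s columns.
Matching on t1.cust_id = t2.cust_id AND t1.grp = t2.grp. A NULL in a compared column never satisfies the condition.
Matched pairs: 2; unmatched t2 rows kept: 7.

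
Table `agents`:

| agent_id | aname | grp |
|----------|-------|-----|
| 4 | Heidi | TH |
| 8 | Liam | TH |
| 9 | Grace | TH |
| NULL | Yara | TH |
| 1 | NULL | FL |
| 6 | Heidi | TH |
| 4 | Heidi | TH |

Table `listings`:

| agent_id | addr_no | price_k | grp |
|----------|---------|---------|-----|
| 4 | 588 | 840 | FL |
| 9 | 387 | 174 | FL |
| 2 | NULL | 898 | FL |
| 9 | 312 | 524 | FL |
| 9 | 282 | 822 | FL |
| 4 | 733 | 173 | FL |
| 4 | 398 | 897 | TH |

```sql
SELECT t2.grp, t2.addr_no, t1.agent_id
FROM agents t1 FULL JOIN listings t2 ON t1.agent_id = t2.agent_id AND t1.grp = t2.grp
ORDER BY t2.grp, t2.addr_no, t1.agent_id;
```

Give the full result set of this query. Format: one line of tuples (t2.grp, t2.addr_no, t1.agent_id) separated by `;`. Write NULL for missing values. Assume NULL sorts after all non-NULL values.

(FL, 282, NULL); (FL, 312, NULL); (FL, 387, NULL); (FL, 588, NULL); (FL, 733, NULL); (FL, NULL, NULL); (TH, 398, 4); (TH, 398, 4); (NULL, NULL, 1); (NULL, NULL, 6); (NULL, NULL, 8); (NULL, NULL, 9); (NULL, NULL, NULL)

FULL OUTER JOIN keeps every row from both sides; unmatched rows get NULL for the other side's columns.
Matching on t1.agent_id = t2.agent_id AND t1.grp = t2.grp. A NULL in a compared column never satisfies the condition.
Matched pairs: 2; unmatched t1 rows kept: 5; unmatched t2 rows kept: 6.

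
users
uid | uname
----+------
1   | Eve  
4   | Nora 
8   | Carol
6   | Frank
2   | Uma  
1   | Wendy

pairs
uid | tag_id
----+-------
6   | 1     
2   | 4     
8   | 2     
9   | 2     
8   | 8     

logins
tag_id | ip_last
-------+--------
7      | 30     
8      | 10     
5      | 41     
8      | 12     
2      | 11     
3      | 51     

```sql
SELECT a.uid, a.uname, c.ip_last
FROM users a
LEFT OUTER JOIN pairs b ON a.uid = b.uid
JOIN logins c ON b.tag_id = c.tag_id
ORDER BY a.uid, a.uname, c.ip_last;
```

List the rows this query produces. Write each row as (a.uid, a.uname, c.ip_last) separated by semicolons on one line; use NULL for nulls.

(8, Carol, 10); (8, Carol, 11); (8, Carol, 12)

Joins associate left-to-right: users LEFT JOIN pairs on uid gives 7 intermediate row(s).
Then INNER JOIN `logins c` on tag_id: keep only rows whose b.tag_id appears in c.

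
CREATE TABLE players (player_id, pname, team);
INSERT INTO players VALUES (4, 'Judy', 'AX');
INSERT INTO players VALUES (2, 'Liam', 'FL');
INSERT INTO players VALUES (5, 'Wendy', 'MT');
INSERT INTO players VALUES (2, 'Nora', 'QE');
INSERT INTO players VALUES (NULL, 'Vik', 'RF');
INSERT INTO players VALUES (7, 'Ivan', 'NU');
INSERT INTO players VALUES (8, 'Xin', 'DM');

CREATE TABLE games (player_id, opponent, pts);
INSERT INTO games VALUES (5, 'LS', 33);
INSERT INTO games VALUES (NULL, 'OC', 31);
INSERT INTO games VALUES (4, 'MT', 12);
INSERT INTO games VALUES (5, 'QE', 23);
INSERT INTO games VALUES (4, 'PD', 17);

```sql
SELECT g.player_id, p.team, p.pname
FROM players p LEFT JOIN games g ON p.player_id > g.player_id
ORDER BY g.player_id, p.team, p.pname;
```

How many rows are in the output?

LEFT JOIN keeps every row from `players`; unmatched rows get NULL for `games`'s columns.
Matching on p.player_id > g.player_id. A NULL in a compared column never satisfies the condition.
Matched pairs: 10; unmatched p rows kept: 4.
Total: 10 matched + 4 padded = 14 rows.

14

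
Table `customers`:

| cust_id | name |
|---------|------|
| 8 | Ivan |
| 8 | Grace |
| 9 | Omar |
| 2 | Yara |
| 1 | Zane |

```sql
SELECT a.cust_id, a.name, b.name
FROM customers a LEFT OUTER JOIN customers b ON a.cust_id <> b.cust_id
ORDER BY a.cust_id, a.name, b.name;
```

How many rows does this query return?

18

LEFT JOIN keeps every row from `customers a`; unmatched rows get NULL for `customers b`'s columns.
Matching on a.cust_id <> b.cust_id.
- a row (cust_id=8): matches 3 b row(s) → 3 output row(s).
- a row (cust_id=8): matches 3 b row(s) → 3 output row(s).
- a row (cust_id=9): matches 4 b row(s) → 4 output row(s).
- a row (cust_id=2): matches 4 b row(s) → 4 output row(s).
- a row (cust_id=1): matches 4 b row(s) → 4 output row(s).
Total: 18 rows.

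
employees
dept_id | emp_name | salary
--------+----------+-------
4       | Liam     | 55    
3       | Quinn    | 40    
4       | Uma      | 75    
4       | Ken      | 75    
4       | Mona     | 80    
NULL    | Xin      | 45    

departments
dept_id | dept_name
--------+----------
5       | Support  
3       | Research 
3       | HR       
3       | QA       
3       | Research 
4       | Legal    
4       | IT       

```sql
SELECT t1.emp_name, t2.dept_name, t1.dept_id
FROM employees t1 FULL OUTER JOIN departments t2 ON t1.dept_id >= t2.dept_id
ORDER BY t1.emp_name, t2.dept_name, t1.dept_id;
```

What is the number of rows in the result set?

FULL OUTER JOIN keeps every row from both sides; unmatched rows get NULL for the other side's columns.
Matching on t1.dept_id >= t2.dept_id. A NULL in a compared column never satisfies the condition.
- dept_id=4: 6 matching t2 row(s), so 6 row(s) emitted.
- dept_id=3: 4 matching t2 row(s), so 4 row(s) emitted.
- dept_id=4: 6 matching t2 row(s), so 6 row(s) emitted.
- dept_id=4: 6 matching t2 row(s), so 6 row(s) emitted.
- dept_id=4: 6 matching t2 row(s), so 6 row(s) emitted.
- dept_id=NULL: no t2 row matches, row kept with t2 columns NULL.
- 1 row(s) from t2 found no t1 partner → padded with NULL.
Total: 28 matched + 2 padded = 30 rows.

30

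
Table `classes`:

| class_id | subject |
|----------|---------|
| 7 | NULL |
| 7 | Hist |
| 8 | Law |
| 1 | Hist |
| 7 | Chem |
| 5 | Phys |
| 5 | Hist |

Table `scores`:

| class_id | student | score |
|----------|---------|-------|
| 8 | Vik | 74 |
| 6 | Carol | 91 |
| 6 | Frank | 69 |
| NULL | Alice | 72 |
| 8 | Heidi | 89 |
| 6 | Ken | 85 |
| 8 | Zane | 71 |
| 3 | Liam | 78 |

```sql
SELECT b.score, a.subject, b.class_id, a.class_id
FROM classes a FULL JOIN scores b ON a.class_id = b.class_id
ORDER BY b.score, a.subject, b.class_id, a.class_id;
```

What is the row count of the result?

14

FULL OUTER JOIN keeps every row from both sides; unmatched rows get NULL for the other side's columns.
Matching on a.class_id = b.class_id. A NULL in a compared column never satisfies the condition.
- a (class_id=7) has no partner → padded with NULL.
- a (class_id=7) has no partner → padded with NULL.
- a (class_id=8) pairs with 3 row(s) of b.
- a (class_id=1) has no partner → padded with NULL.
- a (class_id=7) has no partner → padded with NULL.
- a (class_id=5) has no partner → padded with NULL.
- a (class_id=5) has no partner → padded with NULL.
- plus 5 unmatched b row(s), each kept with NULL a columns.
Total: 3 matched + 11 padded = 14 rows.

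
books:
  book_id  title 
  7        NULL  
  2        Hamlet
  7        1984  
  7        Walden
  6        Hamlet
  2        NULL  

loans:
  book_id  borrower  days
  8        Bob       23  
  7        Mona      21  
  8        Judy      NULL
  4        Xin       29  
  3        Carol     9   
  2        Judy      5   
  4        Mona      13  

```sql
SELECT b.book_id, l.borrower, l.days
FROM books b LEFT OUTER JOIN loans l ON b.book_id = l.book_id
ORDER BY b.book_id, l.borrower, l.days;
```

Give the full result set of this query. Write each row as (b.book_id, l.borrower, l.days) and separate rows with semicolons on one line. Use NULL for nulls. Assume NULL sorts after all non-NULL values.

(2, Judy, 5); (2, Judy, 5); (6, NULL, NULL); (7, Mona, 21); (7, Mona, 21); (7, Mona, 21)

LEFT JOIN keeps every row from `books`; unmatched rows get NULL for `loans`'s columns.
Matching on b.book_id = l.book_id.
- b (book_id=7) pairs with 1 row(s) of l.
- b (book_id=2) pairs with 1 row(s) of l.
- b (book_id=7) pairs with 1 row(s) of l.
- b (book_id=7) pairs with 1 row(s) of l.
- b (book_id=6) has no partner → padded with NULL.
- b (book_id=2) pairs with 1 row(s) of l.
After projecting and ordering:
b.book_id | l.borrower | l.days
2 | Judy | 5
2 | Judy | 5
6 | NULL | NULL
7 | Mona | 21
7 | Mona | 21
7 | Mona | 21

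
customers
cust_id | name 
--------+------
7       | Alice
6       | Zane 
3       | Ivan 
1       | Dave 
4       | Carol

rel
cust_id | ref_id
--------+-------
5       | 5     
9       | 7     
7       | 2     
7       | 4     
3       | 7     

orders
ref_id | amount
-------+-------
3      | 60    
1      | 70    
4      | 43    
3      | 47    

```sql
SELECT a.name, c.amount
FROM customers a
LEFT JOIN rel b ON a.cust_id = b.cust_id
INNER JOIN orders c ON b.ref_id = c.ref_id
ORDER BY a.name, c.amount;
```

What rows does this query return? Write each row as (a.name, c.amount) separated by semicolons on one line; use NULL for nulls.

(Alice, 43)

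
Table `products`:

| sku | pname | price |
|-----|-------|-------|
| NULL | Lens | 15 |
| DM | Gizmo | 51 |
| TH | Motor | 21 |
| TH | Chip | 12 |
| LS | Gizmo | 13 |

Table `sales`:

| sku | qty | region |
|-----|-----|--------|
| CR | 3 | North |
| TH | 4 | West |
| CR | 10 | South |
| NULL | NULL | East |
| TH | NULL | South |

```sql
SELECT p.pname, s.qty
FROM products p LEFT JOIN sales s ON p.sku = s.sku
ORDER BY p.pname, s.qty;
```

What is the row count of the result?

7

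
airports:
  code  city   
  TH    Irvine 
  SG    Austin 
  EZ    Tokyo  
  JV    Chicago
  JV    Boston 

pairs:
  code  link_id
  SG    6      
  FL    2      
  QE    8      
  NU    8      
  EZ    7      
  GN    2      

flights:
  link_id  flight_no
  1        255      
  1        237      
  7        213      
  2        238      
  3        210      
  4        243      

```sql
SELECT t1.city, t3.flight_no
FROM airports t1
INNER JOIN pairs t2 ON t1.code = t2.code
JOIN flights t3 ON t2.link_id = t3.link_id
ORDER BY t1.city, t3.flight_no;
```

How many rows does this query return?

Joins associate left-to-right: airports INNER JOIN pairs on code gives 2 intermediate row(s).
Then INNER JOIN `flights t3` on link_id: keep only rows whose t2.link_id appears in t3.
Result: 1 row(s).

1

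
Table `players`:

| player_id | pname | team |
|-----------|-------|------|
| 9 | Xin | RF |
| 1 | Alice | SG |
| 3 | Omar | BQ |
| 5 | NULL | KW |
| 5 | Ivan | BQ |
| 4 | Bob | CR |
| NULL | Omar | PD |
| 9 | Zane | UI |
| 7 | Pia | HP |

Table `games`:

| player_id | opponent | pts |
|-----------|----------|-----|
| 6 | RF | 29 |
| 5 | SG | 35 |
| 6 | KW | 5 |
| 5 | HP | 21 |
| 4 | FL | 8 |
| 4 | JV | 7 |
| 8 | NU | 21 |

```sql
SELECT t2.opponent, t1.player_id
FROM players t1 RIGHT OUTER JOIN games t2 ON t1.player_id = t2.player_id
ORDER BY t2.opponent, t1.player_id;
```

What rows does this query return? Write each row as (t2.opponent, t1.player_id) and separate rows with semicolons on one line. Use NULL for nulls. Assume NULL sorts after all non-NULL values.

RIGHT JOIN keeps every row from `games`; unmatched rows get NULL for `players`'s columns.
Matching on t1.player_id = t2.player_id. A NULL in a compared column never satisfies the condition.
- t1 row (player_id=9): no match.
- t1 row (player_id=1): no match.
- t1 row (player_id=3): no match.
- t1 row (player_id=5): matches 2 t2 row(s) → 2 output row(s).
- t1 row (player_id=5): matches 2 t2 row(s) → 2 output row(s).
- t1 row (player_id=4): matches 2 t2 row(s) → 2 output row(s).
- t1 row (player_id=NULL): no match.
- t1 row (player_id=9): no match.
- t1 row (player_id=7): no match.
- 3 row(s) from t2 found no t1 partner → padded with NULL.
After projecting and ordering:
t2.opponent | t1.player_id
FL | 4
HP | 5
HP | 5
JV | 4
KW | NULL
NU | NULL
RF | NULL
SG | 5
SG | 5

(FL, 4); (HP, 5); (HP, 5); (JV, 4); (KW, NULL); (NU, NULL); (RF, NULL); (SG, 5); (SG, 5)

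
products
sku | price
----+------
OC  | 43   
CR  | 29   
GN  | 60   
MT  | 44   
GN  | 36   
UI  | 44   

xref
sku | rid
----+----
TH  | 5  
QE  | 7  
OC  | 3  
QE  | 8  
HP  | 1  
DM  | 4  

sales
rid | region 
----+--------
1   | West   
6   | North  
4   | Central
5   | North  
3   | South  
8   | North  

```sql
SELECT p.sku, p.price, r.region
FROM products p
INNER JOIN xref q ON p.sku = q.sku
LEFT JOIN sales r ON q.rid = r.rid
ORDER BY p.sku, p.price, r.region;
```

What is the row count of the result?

1

Step 1 — p INNER JOIN q on sku → 1 row(s).
Then LEFT JOIN `sales r` on rid: each of those 1 rows is kept; rows whose q.rid has no match in r get NULL for r's columns.
Result: 1 row(s).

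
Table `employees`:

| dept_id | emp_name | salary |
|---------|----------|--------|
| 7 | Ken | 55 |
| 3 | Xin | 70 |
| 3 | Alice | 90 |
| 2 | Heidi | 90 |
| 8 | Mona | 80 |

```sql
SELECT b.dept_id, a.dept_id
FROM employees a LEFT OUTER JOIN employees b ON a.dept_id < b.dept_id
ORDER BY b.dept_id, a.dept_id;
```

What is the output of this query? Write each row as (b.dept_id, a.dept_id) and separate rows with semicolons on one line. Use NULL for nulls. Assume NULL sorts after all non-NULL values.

LEFT JOIN keeps every row from `employees a`; unmatched rows get NULL for `employees b`'s columns.
Matching on a.dept_id < b.dept_id.
- dept_id=7: 1 matching b row(s), so 1 row(s) emitted.
- dept_id=3: 2 matching b row(s), so 2 row(s) emitted.
- dept_id=3: 2 matching b row(s), so 2 row(s) emitted.
- dept_id=2: 4 matching b row(s), so 4 row(s) emitted.
- dept_id=8: no b row matches, row kept with b columns NULL.
After projecting and ordering:
b.dept_id | a.dept_id
3 | 2
3 | 2
7 | 2
7 | 3
7 | 3
8 | 2
8 | 3
8 | 3
8 | 7
NULL | 8

(3, 2); (3, 2); (7, 2); (7, 3); (7, 3); (8, 2); (8, 3); (8, 3); (8, 7); (NULL, 8)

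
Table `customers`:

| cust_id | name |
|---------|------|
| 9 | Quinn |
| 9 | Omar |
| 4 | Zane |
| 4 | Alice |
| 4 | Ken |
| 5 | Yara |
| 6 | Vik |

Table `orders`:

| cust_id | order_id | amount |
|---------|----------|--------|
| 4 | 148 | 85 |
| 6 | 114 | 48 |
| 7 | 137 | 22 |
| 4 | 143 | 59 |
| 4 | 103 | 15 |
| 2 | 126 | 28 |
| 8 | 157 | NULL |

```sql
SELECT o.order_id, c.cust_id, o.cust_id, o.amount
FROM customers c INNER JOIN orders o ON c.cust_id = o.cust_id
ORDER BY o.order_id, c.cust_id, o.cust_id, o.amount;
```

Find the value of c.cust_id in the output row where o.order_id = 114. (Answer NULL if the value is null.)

6

INNER JOIN keeps only pairs where the ON condition holds.
Matching on c.cust_id = o.cust_id.
- cust_id=9: no matching o row, dropped.
- cust_id=9: no matching o row, dropped.
- cust_id=4: 3 matching o row(s), so 3 row(s) emitted.
- cust_id=4: 3 matching o row(s), so 3 row(s) emitted.
- cust_id=4: 3 matching o row(s), so 3 row(s) emitted.
- cust_id=5: no matching o row, dropped.
- cust_id=6: 1 matching o row(s), so 1 row(s) emitted.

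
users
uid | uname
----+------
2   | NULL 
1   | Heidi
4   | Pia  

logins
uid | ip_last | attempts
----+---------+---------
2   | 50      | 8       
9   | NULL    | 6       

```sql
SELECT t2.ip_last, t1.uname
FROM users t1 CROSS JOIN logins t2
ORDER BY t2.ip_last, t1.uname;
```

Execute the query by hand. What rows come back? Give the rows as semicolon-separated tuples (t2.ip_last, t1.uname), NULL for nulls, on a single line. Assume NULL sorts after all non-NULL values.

CROSS JOIN pairs every row of `users` with every row of `logins`: 3 × 2 = 6 rows.
After projecting and ordering:
t2.ip_last | t1.uname
50 | Heidi
50 | Pia
50 | NULL
NULL | Heidi
NULL | Pia
NULL | NULL

(50, Heidi); (50, Pia); (50, NULL); (NULL, Heidi); (NULL, Pia); (NULL, NULL)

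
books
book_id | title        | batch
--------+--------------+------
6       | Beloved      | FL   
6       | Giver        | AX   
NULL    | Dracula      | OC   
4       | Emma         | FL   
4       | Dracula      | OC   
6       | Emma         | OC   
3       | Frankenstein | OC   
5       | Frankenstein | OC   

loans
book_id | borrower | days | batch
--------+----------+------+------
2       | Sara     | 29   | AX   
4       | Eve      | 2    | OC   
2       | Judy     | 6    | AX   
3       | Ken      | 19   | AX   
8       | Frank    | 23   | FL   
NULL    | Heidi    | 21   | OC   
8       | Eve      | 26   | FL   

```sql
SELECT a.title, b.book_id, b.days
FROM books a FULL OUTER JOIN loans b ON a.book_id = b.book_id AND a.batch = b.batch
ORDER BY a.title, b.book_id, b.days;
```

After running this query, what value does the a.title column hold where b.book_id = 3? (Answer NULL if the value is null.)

NULL

FULL OUTER JOIN keeps every row from both sides; unmatched rows get NULL for the other side's columns.
Matching on a.book_id = b.book_id AND a.batch = b.batch. A NULL in a compared column never satisfies the condition.
Matched pairs: 1; unmatched a rows kept: 7; unmatched b rows kept: 6.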